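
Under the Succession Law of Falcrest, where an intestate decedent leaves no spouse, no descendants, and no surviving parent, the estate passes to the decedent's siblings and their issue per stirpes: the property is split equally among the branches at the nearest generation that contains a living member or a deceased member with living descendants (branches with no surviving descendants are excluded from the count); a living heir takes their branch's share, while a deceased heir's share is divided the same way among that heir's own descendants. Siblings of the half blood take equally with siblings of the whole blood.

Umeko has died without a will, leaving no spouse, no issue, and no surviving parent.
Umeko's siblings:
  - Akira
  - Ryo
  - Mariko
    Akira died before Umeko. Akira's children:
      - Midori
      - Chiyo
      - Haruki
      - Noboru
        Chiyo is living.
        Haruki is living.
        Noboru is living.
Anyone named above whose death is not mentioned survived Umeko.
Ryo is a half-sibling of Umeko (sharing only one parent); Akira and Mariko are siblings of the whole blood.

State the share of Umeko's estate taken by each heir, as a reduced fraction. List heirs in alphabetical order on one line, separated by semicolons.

Chiyo 1/12; Haruki 1/12; Mariko 1/3; Midori 1/12; Noboru 1/12; Ryo 1/3

No spouse, descendants, or parent survives, so the estate passes to Umeko's siblings per stirpes.
Half-blood and whole-blood siblings take equally under the stated rule.
The estate is divided into 3 equal shares of 1/3 among Akira, Ryo, Mariko.
Akira predeceased; the 1/3 allotted to Akira's branch passes to Akira's issue by representation.
The 1/3 is divided into 4 equal shares of 1/12 among Midori, Chiyo, Haruki, Noboru.
Midori is living and takes 1/12.
Chiyo is living and takes 1/12.
Haruki is living and takes 1/12.
Noboru is living and takes 1/12.
Ryo is living and takes 1/3.
Mariko is living and takes 1/3.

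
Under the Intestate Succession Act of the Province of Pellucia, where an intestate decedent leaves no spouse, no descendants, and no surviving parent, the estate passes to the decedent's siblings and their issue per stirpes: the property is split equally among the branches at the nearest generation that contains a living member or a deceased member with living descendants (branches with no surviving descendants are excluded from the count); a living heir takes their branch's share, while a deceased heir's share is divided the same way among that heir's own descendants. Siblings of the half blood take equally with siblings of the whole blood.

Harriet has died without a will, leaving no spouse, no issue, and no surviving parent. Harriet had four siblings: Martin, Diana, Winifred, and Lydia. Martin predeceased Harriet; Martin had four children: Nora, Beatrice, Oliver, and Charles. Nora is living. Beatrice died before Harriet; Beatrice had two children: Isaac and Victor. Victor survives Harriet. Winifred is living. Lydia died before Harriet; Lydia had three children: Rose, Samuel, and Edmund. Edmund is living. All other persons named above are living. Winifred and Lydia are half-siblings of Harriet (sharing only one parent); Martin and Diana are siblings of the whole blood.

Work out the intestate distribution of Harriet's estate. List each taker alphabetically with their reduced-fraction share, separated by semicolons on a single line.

No spouse, descendants, or parent survives, so the estate passes to Harriet's siblings per stirpes.
Half-blood and whole-blood siblings take equally under the stated rule.
The estate is divided into 4 equal shares of 1/4 among Martin, Diana, Winifred, Lydia.
Martin predeceased; the 1/4 allotted to Martin's branch passes to Martin's issue by representation.
The 1/4 is divided into 4 equal shares of 1/16 among Nora, Beatrice, Oliver, Charles.
Nora is living and takes 1/16.
Beatrice predeceased; the 1/16 allotted to Beatrice's branch passes to Beatrice's issue by representation.
The 1/16 is divided into 2 equal shares of 1/32 among Isaac, Victor.
Isaac is living and takes 1/32.
Victor is living and takes 1/32.
Oliver is living and takes 1/16.
Charles is living and takes 1/16.
Diana is living and takes 1/4.
Winifred is living and takes 1/4.
Lydia predeceased; the 1/4 allotted to Lydia's branch passes to Lydia's issue by representation.
The 1/4 is divided into 3 equal shares of 1/12 among Rose, Samuel, Edmund.
Rose is living and takes 1/12.
Samuel is living and takes 1/12.
Edmund is living and takes 1/12.

Charles 1/16; Diana 1/4; Edmund 1/12; Isaac 1/32; Nora 1/16; Oliver 1/16; Rose 1/12; Samuel 1/12; Victor 1/32; Winifred 1/4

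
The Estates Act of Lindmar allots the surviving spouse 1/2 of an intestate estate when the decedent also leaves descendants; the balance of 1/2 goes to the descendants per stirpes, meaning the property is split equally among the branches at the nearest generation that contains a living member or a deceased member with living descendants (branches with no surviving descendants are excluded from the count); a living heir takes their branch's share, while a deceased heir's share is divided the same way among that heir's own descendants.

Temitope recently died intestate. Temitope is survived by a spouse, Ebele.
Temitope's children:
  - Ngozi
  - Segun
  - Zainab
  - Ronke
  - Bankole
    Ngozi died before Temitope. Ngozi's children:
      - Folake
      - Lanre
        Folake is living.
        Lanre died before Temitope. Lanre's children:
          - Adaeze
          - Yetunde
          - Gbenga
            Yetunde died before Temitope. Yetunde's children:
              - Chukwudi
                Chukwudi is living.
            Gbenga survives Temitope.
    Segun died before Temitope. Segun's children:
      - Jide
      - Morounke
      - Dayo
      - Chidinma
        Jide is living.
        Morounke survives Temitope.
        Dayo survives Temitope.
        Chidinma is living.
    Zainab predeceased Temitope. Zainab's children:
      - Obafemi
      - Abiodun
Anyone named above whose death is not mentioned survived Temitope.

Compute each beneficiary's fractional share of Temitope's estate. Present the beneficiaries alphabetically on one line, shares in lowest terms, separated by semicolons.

Ebele, as surviving spouse, takes 1/2.
The remaining 1/2 passes to Temitope's descendants per stirpes.
The 1/2 is divided into 5 equal shares of 1/10 among Ngozi, Segun, Zainab, Ronke, Bankole.
Ngozi predeceased; the 1/10 allotted to Ngozi's branch passes to Ngozi's issue by representation.
The 1/10 is divided into 2 equal shares of 1/20 among Folake, Lanre.
Folake is living and takes 1/20.
Lanre predeceased; the 1/20 allotted to Lanre's branch passes to Lanre's issue by representation.
The 1/20 is divided into 3 equal shares of 1/60 among Adaeze, Yetunde, Gbenga.
Adaeze is living and takes 1/60.
Yetunde predeceased; the 1/60 allotted to Yetunde's branch passes to Yetunde's issue by representation.
Chukwudi is the sole taker at this level and receives the full 1/60.
Gbenga is living and takes 1/60.
Segun predeceased; the 1/10 allotted to Segun's branch passes to Segun's issue by representation.
The 1/10 is divided into 4 equal shares of 1/40 among Jide, Morounke, Dayo, Chidinma.
Jide is living and takes 1/40.
Morounke is living and takes 1/40.
Dayo is living and takes 1/40.
Chidinma is living and takes 1/40.
Zainab predeceased; the 1/10 allotted to Zainab's branch passes to Zainab's issue by representation.
The 1/10 is divided into 2 equal shares of 1/20 among Obafemi, Abiodun.
Obafemi is living and takes 1/20.
Abiodun is living and takes 1/20.
Ronke is living and takes 1/10.
Bankole is living and takes 1/10.

Abiodun 1/20; Adaeze 1/60; Bankole 1/10; Chidinma 1/40; Chukwudi 1/60; Dayo 1/40; Ebele 1/2; Folake 1/20; Gbenga 1/60; Jide 1/40; Morounke 1/40; Obafemi 1/20; Ronke 1/10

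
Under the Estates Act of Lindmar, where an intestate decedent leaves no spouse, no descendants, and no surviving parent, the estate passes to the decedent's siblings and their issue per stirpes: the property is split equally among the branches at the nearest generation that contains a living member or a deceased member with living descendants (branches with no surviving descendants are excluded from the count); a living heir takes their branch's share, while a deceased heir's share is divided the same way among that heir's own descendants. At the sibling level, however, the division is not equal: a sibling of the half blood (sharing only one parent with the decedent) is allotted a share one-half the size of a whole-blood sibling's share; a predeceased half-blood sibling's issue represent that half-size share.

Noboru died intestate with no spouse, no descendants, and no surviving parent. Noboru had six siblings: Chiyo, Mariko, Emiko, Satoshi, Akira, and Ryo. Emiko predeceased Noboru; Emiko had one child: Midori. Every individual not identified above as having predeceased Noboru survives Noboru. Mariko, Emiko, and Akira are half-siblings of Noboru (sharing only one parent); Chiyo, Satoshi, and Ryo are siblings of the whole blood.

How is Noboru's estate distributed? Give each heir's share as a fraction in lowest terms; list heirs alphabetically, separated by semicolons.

Akira 1/9; Chiyo 2/9; Mariko 1/9; Midori 1/9; Ryo 2/9; Satoshi 2/9

No spouse, descendants, or parent survives, so the estate passes to Noboru's siblings per stirpes.
Half-blood siblings count for one-half the weight of whole-blood siblings at the initial division.
Dividing 1 in proportion to weights (total weight 9/2): Chiyo (weight 1) → 2/9; Mariko (weight 1/2) → 1/9; Emiko (weight 1/2) → 1/9; Satoshi (weight 1) → 2/9; Akira (weight 1/2) → 1/9; Ryo (weight 1) → 2/9.
Chiyo is living and takes 2/9.
Mariko is living and takes 1/9.
Emiko predeceased; the 1/9 allotted to Emiko's branch passes to Emiko's issue by representation.
Midori is the sole taker at this level and receives the full 1/9.
Satoshi is living and takes 2/9.
Akira is living and takes 1/9.
Ryo is living and takes 2/9.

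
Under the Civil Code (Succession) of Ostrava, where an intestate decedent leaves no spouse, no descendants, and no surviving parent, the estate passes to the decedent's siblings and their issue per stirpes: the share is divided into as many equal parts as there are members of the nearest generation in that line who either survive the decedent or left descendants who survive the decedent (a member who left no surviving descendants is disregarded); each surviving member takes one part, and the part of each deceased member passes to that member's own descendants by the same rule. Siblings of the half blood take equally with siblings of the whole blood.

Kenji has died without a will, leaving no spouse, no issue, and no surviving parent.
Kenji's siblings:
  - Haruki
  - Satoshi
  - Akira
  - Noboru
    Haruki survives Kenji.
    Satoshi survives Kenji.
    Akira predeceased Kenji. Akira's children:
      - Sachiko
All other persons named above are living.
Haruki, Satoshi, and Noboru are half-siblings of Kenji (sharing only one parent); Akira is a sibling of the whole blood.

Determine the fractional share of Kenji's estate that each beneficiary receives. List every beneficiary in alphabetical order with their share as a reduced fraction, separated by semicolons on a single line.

No spouse, descendants, or parent survives, so the estate passes to Kenji's siblings per stirpes.
Half-blood and whole-blood siblings take equally under the stated rule.
The estate is divided into 4 equal shares of 1/4 among Haruki, Satoshi, Akira, Noboru.
Haruki is living and takes 1/4.
Satoshi is living and takes 1/4.
Akira predeceased; the 1/4 allotted to Akira's branch passes to Akira's issue by representation.
Sachiko is the sole taker at this level and receives the full 1/4.
Noboru is living and takes 1/4.

Haruki 1/4; Noboru 1/4; Sachiko 1/4; Satoshi 1/4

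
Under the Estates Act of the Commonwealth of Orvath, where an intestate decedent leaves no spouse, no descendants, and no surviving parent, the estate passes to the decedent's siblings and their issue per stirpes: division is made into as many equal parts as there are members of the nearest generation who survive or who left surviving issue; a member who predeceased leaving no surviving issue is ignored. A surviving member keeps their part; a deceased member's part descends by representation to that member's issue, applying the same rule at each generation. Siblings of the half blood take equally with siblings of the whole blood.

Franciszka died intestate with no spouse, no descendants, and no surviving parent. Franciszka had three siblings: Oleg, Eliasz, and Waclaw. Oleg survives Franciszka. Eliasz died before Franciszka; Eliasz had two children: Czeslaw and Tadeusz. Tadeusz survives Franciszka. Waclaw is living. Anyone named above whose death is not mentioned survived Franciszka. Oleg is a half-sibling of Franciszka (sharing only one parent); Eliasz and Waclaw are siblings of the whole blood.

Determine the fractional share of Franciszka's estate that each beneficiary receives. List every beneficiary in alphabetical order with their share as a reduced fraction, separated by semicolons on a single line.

Czeslaw 1/6; Oleg 1/3; Tadeusz 1/6; Waclaw 1/3

No spouse, descendants, or parent survives, so the estate passes to Franciszka's siblings per stirpes.
Half-blood and whole-blood siblings take equally under the stated rule.
The estate is divided into 3 equal shares of 1/3 among Oleg, Eliasz, Waclaw.
Oleg is living and takes 1/3.
Eliasz predeceased; the 1/3 allotted to Eliasz's branch passes to Eliasz's issue by representation.
The 1/3 is divided into 2 equal shares of 1/6 among Czeslaw, Tadeusz.
Czeslaw is living and takes 1/6.
Tadeusz is living and takes 1/6.
Waclaw is living and takes 1/3.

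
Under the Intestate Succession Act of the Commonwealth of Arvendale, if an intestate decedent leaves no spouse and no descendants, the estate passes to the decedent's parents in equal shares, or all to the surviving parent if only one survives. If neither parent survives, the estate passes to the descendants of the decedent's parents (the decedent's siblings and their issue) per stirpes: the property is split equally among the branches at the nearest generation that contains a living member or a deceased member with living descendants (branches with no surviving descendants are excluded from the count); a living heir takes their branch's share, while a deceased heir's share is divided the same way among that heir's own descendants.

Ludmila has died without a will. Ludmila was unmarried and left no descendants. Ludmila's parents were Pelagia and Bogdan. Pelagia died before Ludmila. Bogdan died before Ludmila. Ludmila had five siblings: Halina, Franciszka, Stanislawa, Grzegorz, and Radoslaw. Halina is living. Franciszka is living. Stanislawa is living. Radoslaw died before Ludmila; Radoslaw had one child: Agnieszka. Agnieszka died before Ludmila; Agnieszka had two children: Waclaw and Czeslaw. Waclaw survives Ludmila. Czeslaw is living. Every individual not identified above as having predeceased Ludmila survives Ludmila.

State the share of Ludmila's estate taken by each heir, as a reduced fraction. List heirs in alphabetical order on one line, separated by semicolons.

Neither parent survives and there are no descendants, so the estate passes to Ludmila's siblings and their issue per stirpes.
The estate is divided into 5 equal shares of 1/5 among Halina, Franciszka, Stanislawa, Grzegorz, Radoslaw.
Halina is living and takes 1/5.
Franciszka is living and takes 1/5.
Stanislawa is living and takes 1/5.
Grzegorz is living and takes 1/5.
Radoslaw predeceased; the 1/5 allotted to Radoslaw's branch passes to Radoslaw's issue by representation.
Agnieszka's line is the sole branch at this level, so the full 1/5 passes to Agnieszka's issue by representation.
The 1/5 is divided into 2 equal shares of 1/10 among Waclaw, Czeslaw.
Waclaw is living and takes 1/10.
Czeslaw is living and takes 1/10.

Czeslaw 1/10; Franciszka 1/5; Grzegorz 1/5; Halina 1/5; Stanislawa 1/5; Waclaw 1/10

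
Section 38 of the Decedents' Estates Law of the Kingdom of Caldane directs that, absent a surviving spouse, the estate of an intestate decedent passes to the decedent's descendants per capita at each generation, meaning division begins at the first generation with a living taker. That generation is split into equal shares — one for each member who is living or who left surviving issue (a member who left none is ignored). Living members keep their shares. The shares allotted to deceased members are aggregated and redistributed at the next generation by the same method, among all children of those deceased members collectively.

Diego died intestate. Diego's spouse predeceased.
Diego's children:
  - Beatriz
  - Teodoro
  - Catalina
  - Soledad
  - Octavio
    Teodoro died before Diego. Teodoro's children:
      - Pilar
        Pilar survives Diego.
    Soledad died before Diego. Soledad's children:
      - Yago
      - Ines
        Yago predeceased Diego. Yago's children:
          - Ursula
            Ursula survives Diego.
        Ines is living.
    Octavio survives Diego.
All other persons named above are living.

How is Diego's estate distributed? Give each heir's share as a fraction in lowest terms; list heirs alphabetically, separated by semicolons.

There is no surviving spouse, so the entire estate passes to Diego's descendants per capita at each generation.
At generation 1 (Beatriz, Teodoro, Catalina, Soledad, Octavio) there are 5 shares of (1)/5 = 1/5 each.
Living: Beatriz, Catalina, and Octavio — each takes 1/5.
Deceased: Teodoro and Soledad. Their combined 2/5 is pooled and carried to generation 2.
At generation 2 (Pilar, Yago, Ines) there are 3 shares of (2/5)/3 = 2/15 each.
Living: Pilar and Ines — each takes 2/15.
Deceased: Yago. That 2/15 share is carried to generation 3.
At generation 3 (Ursula) there are 1 shares of (2/15)/1 = 2/15 each.
Living: Ursula — each takes 2/15.

Beatriz 1/5; Catalina 1/5; Ines 2/15; Octavio 1/5; Pilar 2/15; Ursula 2/15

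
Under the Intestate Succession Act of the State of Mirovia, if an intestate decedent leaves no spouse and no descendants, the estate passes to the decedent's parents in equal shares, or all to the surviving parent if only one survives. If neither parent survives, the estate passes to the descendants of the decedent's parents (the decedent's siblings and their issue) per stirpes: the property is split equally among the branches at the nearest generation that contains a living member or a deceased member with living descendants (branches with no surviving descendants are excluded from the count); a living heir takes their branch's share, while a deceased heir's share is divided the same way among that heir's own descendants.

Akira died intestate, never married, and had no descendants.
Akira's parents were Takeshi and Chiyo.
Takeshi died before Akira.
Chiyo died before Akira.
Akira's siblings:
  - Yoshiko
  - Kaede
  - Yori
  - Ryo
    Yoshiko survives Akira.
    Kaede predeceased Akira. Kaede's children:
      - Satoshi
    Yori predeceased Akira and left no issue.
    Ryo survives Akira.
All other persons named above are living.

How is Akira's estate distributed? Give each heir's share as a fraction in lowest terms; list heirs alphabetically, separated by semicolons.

Neither parent survives and there are no descendants, so the estate passes to Akira's siblings and their issue per stirpes.
Yori left no surviving issue, so that branch lapses and is disregarded.
The estate is divided into 3 equal shares of 1/3 among Yoshiko, Kaede, Ryo.
Yoshiko is living and takes 1/3.
Kaede predeceased; the 1/3 allotted to Kaede's branch passes to Kaede's issue by representation.
Satoshi is the sole taker at this level and receives the full 1/3.
Ryo is living and takes 1/3.

Ryo 1/3; Satoshi 1/3; Yoshiko 1/3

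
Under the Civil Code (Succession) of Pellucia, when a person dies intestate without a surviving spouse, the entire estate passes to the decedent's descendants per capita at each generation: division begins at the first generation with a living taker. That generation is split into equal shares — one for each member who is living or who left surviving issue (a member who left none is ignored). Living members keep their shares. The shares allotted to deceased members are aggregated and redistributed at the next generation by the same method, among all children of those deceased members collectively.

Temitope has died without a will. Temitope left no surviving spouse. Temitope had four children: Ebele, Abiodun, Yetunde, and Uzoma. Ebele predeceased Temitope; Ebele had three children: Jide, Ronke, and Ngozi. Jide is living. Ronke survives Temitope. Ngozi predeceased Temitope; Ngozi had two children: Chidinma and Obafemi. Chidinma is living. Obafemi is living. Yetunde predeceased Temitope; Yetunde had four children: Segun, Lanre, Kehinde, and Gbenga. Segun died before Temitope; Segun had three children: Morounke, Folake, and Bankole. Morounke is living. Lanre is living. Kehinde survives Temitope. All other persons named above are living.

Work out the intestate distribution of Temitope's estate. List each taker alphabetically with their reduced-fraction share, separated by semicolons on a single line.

Abiodun 1/4; Bankole 1/35; Chidinma 1/35; Folake 1/35; Gbenga 1/14; Jide 1/14; Kehinde 1/14; Lanre 1/14; Morounke 1/35; Obafemi 1/35; Ronke 1/14; Uzoma 1/4

There is no surviving spouse, so the entire estate passes to Temitope's descendants per capita at each generation.
At generation 1 (Ebele, Abiodun, Yetunde, Uzoma) there are 4 shares of (1)/4 = 1/4 each.
Living: Abiodun and Uzoma — each takes 1/4.
Deceased: Ebele and Yetunde. Their combined 1/2 is pooled and carried to generation 2.
At generation 2 (Jide, Ronke, Ngozi, Segun, Lanre, Kehinde, Gbenga) there are 7 shares of (1/2)/7 = 1/14 each.
Living: Jide, Ronke, Lanre, Kehinde, and Gbenga — each takes 1/14.
Deceased: Ngozi and Segun. Their combined 1/7 is pooled and carried to generation 3.
At generation 3 (Chidinma, Obafemi, Morounke, Folake, Bankole) there are 5 shares of (1/7)/5 = 1/35 each.
Living: Chidinma, Obafemi, Morounke, Folake, and Bankole — each takes 1/35.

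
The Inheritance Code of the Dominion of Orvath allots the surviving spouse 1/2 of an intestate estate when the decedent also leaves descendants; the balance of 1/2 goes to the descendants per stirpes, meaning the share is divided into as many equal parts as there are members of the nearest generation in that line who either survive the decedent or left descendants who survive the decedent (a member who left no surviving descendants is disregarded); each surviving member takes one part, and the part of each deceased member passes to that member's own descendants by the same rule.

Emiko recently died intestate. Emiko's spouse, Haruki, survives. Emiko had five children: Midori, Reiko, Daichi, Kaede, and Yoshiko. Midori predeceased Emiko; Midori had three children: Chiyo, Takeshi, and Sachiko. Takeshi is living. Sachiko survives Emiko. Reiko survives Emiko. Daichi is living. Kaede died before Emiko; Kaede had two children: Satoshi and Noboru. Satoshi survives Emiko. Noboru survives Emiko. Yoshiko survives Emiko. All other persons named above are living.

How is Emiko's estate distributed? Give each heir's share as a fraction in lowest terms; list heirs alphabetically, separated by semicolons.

Haruki, as surviving spouse, takes 1/2.
The remaining 1/2 passes to Emiko's descendants per stirpes.
The 1/2 is divided into 5 equal shares of 1/10 among Midori, Reiko, Daichi, Kaede, Yoshiko.
Midori predeceased; the 1/10 allotted to Midori's branch passes to Midori's issue by representation.
The 1/10 is divided into 3 equal shares of 1/30 among Chiyo, Takeshi, Sachiko.
Chiyo is living and takes 1/30.
Takeshi is living and takes 1/30.
Sachiko is living and takes 1/30.
Reiko is living and takes 1/10.
Daichi is living and takes 1/10.
Kaede predeceased; the 1/10 allotted to Kaede's branch passes to Kaede's issue by representation.
The 1/10 is divided into 2 equal shares of 1/20 among Satoshi, Noboru.
Satoshi is living and takes 1/20.
Noboru is living and takes 1/20.
Yoshiko is living and takes 1/10.

Chiyo 1/30; Daichi 1/10; Haruki 1/2; Noboru 1/20; Reiko 1/10; Sachiko 1/30; Satoshi 1/20; Takeshi 1/30; Yoshiko 1/10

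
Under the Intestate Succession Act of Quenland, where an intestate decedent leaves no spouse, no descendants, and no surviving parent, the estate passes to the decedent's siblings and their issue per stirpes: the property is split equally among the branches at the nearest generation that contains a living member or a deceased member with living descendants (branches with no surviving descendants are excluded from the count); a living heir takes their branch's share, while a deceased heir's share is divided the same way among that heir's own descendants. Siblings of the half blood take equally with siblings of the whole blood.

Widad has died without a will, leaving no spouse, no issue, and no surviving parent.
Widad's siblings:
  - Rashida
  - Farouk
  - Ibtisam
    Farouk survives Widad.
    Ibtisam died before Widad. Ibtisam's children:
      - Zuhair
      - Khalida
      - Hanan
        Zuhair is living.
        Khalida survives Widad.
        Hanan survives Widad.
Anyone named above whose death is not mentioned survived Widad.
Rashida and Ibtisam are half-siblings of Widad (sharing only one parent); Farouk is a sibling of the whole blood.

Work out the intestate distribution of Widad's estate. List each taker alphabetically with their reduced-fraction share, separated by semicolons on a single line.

No spouse, descendants, or parent survives, so the estate passes to Widad's siblings per stirpes.
Half-blood and whole-blood siblings take equally under the stated rule.
The estate is divided into 3 equal shares of 1/3 among Rashida, Farouk, Ibtisam.
Rashida is living and takes 1/3.
Farouk is living and takes 1/3.
Ibtisam predeceased; the 1/3 allotted to Ibtisam's branch passes to Ibtisam's issue by representation.
The 1/3 is divided into 3 equal shares of 1/9 among Zuhair, Khalida, Hanan.
Zuhair is living and takes 1/9.
Khalida is living and takes 1/9.
Hanan is living and takes 1/9.

Farouk 1/3; Hanan 1/9; Khalida 1/9; Rashida 1/3; Zuhair 1/9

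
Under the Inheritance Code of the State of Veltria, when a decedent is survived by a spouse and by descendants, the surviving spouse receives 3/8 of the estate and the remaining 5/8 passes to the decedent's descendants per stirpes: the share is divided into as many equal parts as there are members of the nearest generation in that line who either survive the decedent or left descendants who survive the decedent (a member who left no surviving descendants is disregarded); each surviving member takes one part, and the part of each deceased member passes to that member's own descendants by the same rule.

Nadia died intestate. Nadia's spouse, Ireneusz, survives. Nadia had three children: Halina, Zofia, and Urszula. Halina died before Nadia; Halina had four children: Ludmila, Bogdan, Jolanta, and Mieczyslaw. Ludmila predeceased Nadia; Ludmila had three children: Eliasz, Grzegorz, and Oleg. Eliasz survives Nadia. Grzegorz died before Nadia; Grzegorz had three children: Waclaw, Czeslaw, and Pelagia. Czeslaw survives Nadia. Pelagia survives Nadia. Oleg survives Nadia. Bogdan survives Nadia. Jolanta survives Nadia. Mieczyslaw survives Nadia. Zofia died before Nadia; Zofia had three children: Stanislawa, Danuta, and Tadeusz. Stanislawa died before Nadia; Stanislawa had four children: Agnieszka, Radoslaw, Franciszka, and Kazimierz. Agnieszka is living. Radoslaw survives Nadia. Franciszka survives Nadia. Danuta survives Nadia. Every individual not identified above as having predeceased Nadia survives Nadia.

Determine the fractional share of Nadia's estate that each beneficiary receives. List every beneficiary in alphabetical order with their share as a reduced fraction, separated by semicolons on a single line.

Ireneusz, as surviving spouse, takes 3/8.
The remaining 5/8 passes to Nadia's descendants per stirpes.
The 5/8 is divided into 3 equal shares of 5/24 among Halina, Zofia, Urszula.
Halina predeceased; the 5/24 allotted to Halina's branch passes to Halina's issue by representation.
The 5/24 is divided into 4 equal shares of 5/96 among Ludmila, Bogdan, Jolanta, Mieczyslaw.
Ludmila predeceased; the 5/96 allotted to Ludmila's branch passes to Ludmila's issue by representation.
The 5/96 is divided into 3 equal shares of 5/288 among Eliasz, Grzegorz, Oleg.
Eliasz is living and takes 5/288.
Grzegorz predeceased; the 5/288 allotted to Grzegorz's branch passes to Grzegorz's issue by representation.
The 5/288 is divided into 3 equal shares of 5/864 among Waclaw, Czeslaw, Pelagia.
Waclaw is living and takes 5/864.
Czeslaw is living and takes 5/864.
Pelagia is living and takes 5/864.
Oleg is living and takes 5/288.
Bogdan is living and takes 5/96.
Jolanta is living and takes 5/96.
Mieczyslaw is living and takes 5/96.
Zofia predeceased; the 5/24 allotted to Zofia's branch passes to Zofia's issue by representation.
The 5/24 is divided into 3 equal shares of 5/72 among Stanislawa, Danuta, Tadeusz.
Stanislawa predeceased; the 5/72 allotted to Stanislawa's branch passes to Stanislawa's issue by representation.
The 5/72 is divided into 4 equal shares of 5/288 among Agnieszka, Radoslaw, Franciszka, Kazimierz.
Agnieszka is living and takes 5/288.
Radoslaw is living and takes 5/288.
Franciszka is living and takes 5/288.
Kazimierz is living and takes 5/288.
Danuta is living and takes 5/72.
Tadeusz is living and takes 5/72.
Urszula is living and takes 5/24.

Agnieszka 5/288; Bogdan 5/96; Czeslaw 5/864; Danuta 5/72; Eliasz 5/288; Franciszka 5/288; Ireneusz 3/8; Jolanta 5/96; Kazimierz 5/288; Mieczyslaw 5/96; Oleg 5/288; Pelagia 5/864; Radoslaw 5/288; Tadeusz 5/72; Urszula 5/24; Waclaw 5/864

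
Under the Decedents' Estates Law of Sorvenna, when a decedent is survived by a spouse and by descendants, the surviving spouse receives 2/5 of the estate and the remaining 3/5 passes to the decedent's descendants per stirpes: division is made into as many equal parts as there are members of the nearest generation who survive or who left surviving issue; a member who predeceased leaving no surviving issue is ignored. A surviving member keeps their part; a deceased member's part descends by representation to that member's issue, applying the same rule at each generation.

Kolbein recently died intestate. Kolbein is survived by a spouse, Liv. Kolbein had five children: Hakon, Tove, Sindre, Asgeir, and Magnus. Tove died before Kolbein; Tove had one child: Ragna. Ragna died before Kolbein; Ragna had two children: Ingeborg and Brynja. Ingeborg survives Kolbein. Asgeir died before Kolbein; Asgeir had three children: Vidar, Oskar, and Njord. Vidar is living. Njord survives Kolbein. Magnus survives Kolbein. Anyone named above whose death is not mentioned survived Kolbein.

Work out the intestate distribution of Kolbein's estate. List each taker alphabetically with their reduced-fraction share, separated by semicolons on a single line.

Brynja 3/50; Hakon 3/25; Ingeborg 3/50; Liv 2/5; Magnus 3/25; Njord 1/25; Oskar 1/25; Sindre 3/25; Vidar 1/25

Liv, as surviving spouse, takes 2/5.
The remaining 3/5 passes to Kolbein's descendants per stirpes.
The 3/5 is divided into 5 equal shares of 3/25 among Hakon, Tove, Sindre, Asgeir, Magnus.
Hakon is living and takes 3/25.
Tove predeceased; the 3/25 allotted to Tove's branch passes to Tove's issue by representation.
Ragna's line is the sole branch at this level, so the full 3/25 passes to Ragna's issue by representation.
The 3/25 is divided into 2 equal shares of 3/50 among Ingeborg, Brynja.
Ingeborg is living and takes 3/50.
Brynja is living and takes 3/50.
Sindre is living and takes 3/25.
Asgeir predeceased; the 3/25 allotted to Asgeir's branch passes to Asgeir's issue by representation.
The 3/25 is divided into 3 equal shares of 1/25 among Vidar, Oskar, Njord.
Vidar is living and takes 1/25.
Oskar is living and takes 1/25.
Njord is living and takes 1/25.
Magnus is living and takes 3/25.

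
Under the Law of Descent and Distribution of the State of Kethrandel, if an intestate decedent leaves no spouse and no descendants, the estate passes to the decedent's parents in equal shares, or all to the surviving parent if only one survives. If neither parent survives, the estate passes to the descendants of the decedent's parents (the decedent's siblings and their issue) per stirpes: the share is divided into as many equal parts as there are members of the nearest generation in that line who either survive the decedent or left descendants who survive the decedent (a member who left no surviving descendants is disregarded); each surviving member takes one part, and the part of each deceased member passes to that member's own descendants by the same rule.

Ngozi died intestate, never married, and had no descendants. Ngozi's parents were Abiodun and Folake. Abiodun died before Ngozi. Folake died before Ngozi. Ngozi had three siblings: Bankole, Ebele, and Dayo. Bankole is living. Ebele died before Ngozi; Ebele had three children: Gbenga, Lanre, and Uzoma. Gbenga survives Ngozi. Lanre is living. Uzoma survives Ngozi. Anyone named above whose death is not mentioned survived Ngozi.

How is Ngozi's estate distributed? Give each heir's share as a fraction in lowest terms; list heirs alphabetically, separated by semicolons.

Neither parent survives and there are no descendants, so the estate passes to Ngozi's siblings and their issue per stirpes.
The estate is divided into 3 equal shares of 1/3 among Bankole, Ebele, Dayo.
Bankole is living and takes 1/3.
Ebele predeceased; the 1/3 allotted to Ebele's branch passes to Ebele's issue by representation.
The 1/3 is divided into 3 equal shares of 1/9 among Gbenga, Lanre, Uzoma.
Gbenga is living and takes 1/9.
Lanre is living and takes 1/9.
Uzoma is living and takes 1/9.
Dayo is living and takes 1/3.

Bankole 1/3; Dayo 1/3; Gbenga 1/9; Lanre 1/9; Uzoma 1/9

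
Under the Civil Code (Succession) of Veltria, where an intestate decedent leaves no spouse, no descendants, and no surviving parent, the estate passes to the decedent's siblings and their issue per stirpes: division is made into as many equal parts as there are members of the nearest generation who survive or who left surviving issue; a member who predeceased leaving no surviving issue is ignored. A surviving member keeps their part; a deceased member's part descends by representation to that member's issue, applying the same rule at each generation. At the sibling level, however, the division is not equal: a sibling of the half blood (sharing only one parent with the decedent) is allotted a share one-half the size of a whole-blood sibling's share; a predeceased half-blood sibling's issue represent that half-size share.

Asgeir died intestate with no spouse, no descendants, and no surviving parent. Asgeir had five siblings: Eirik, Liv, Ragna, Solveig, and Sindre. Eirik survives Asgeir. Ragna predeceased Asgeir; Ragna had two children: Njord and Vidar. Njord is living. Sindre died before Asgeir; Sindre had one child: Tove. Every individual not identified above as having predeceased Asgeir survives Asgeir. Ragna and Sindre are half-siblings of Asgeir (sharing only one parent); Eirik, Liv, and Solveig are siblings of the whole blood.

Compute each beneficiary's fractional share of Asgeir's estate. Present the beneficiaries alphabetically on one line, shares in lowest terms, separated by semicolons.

No spouse, descendants, or parent survives, so the estate passes to Asgeir's siblings per stirpes.
Half-blood siblings count for one-half the weight of whole-blood siblings at the initial division.
Dividing 1 in proportion to weights (total weight 4): Eirik (weight 1) → 1/4; Liv (weight 1) → 1/4; Ragna (weight 1/2) → 1/8; Solveig (weight 1) → 1/4; Sindre (weight 1/2) → 1/8.
Eirik is living and takes 1/4.
Liv is living and takes 1/4.
Ragna predeceased; the 1/8 allotted to Ragna's branch passes to Ragna's issue by representation.
The 1/8 is divided into 2 equal shares of 1/16 among Njord, Vidar.
Njord is living and takes 1/16.
Vidar is living and takes 1/16.
Solveig is living and takes 1/4.
Sindre predeceased; the 1/8 allotted to Sindre's branch passes to Sindre's issue by representation.
Tove is the sole taker at this level and receives the full 1/8.

Eirik 1/4; Liv 1/4; Njord 1/16; Solveig 1/4; Tove 1/8; Vidar 1/16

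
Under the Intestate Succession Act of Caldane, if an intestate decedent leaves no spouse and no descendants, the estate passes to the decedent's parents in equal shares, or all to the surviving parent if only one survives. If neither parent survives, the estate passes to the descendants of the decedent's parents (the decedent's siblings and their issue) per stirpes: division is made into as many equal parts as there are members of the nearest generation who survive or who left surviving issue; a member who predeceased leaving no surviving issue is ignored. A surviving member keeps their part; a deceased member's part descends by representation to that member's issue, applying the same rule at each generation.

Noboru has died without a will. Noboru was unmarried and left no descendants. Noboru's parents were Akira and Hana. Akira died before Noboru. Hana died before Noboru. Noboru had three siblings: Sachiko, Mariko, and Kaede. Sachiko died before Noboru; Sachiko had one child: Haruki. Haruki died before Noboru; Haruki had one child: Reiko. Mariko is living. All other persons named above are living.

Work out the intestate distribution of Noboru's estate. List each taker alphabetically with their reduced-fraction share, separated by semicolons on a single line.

Kaede 1/3; Mariko 1/3; Reiko 1/3

Neither parent survives and there are no descendants, so the estate passes to Noboru's siblings and their issue per stirpes.
The estate is divided into 3 equal shares of 1/3 among Sachiko, Mariko, Kaede.
Sachiko predeceased; the 1/3 allotted to Sachiko's branch passes to Sachiko's issue by representation.
Haruki's line is the sole branch at this level, so the full 1/3 passes to Haruki's issue by representation.
Reiko is the sole taker at this level and receives the full 1/3.
Mariko is living and takes 1/3.
Kaede is living and takes 1/3.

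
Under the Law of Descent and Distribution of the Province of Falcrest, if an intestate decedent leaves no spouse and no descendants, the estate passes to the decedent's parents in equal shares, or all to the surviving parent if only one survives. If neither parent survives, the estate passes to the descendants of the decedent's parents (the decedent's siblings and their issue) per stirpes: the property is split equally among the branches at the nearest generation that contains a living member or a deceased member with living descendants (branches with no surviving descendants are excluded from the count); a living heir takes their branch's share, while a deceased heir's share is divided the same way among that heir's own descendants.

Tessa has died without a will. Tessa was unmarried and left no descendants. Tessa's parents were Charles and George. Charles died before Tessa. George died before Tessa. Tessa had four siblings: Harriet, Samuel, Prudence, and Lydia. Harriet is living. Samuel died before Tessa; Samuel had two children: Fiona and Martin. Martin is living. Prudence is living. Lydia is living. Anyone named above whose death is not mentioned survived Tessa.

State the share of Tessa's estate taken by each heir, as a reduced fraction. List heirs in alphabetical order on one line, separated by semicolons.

Neither parent survives and there are no descendants, so the estate passes to Tessa's siblings and their issue per stirpes.
The estate is divided into 4 equal shares of 1/4 among Harriet, Samuel, Prudence, Lydia.
Harriet is living and takes 1/4.
Samuel predeceased; the 1/4 allotted to Samuel's branch passes to Samuel's issue by representation.
The 1/4 is divided into 2 equal shares of 1/8 among Fiona, Martin.
Fiona is living and takes 1/8.
Martin is living and takes 1/8.
Prudence is living and takes 1/4.
Lydia is living and takes 1/4.

Fiona 1/8; Harriet 1/4; Lydia 1/4; Martin 1/8; Prudence 1/4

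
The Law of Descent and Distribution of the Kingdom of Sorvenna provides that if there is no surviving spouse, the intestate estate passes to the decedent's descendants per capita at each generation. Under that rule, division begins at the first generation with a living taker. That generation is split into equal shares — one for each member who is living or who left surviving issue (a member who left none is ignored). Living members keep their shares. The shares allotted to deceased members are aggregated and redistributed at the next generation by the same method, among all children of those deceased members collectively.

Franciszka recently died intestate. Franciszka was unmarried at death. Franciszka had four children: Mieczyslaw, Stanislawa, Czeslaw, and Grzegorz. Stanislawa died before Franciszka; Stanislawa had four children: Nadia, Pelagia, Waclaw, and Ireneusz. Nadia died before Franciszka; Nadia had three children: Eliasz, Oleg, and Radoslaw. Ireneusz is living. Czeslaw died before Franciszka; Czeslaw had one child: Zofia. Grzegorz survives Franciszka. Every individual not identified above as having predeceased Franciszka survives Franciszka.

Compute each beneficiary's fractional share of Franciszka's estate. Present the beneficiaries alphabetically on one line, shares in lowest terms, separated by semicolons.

There is no surviving spouse, so the entire estate passes to Franciszka's descendants per capita at each generation.
At generation 1 (Mieczyslaw, Stanislawa, Czeslaw, Grzegorz) there are 4 shares of (1)/4 = 1/4 each.
Living: Mieczyslaw and Grzegorz — each takes 1/4.
Deceased: Stanislawa and Czeslaw. Their combined 1/2 is pooled and carried to generation 2.
At generation 2 (Nadia, Pelagia, Waclaw, Ireneusz, Zofia) there are 5 shares of (1/2)/5 = 1/10 each.
Living: Pelagia, Waclaw, Ireneusz, and Zofia — each takes 1/10.
Deceased: Nadia. That 1/10 share is carried to generation 3.
At generation 3 (Eliasz, Oleg, Radoslaw) there are 3 shares of (1/10)/3 = 1/30 each.
Living: Eliasz, Oleg, and Radoslaw — each takes 1/30.

Eliasz 1/30; Grzegorz 1/4; Ireneusz 1/10; Mieczyslaw 1/4; Oleg 1/30; Pelagia 1/10; Radoslaw 1/30; Waclaw 1/10; Zofia 1/10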